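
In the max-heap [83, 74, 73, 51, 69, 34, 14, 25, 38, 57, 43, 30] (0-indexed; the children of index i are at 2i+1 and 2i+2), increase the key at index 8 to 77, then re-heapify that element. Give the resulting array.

set index 8 from 38 to 77 → [83, 74, 73, 51, 69, 34, 14, 25, 77, 57, 43, 30]
77 > parent 51 at index 3, swap → [83, 74, 73, 77, 69, 34, 14, 25, 51, 57, 43, 30]
77 > parent 74 at index 1, swap → [83, 77, 73, 74, 69, 34, 14, 25, 51, 57, 43, 30]

[83, 77, 73, 74, 69, 34, 14, 25, 51, 57, 43, 30]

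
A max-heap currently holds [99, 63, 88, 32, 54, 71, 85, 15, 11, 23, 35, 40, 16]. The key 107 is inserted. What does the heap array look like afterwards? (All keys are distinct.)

[107, 63, 99, 32, 54, 71, 88, 15, 11, 23, 35, 40, 16, 85]

append 107 at index 13 → [99, 63, 88, 32, 54, 71, 85, 15, 11, 23, 35, 40, 16, 107]
107 > parent 85 at index 6, swap → [99, 63, 88, 32, 54, 71, 107, 15, 11, 23, 35, 40, 16, 85]
107 > parent 88 at index 2, swap → [99, 63, 107, 32, 54, 71, 88, 15, 11, 23, 35, 40, 16, 85]
107 > parent 99 at index 0, swap → [107, 63, 99, 32, 54, 71, 88, 15, 11, 23, 35, 40, 16, 85]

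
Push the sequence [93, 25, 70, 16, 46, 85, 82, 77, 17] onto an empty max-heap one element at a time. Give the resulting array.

Insert 93:
  append 93 at index 0 → [93] (no swap needed)
Insert 25:
  append 25 at index 1 → [93, 25] (no swap needed)
Insert 70:
  append 70 at index 2 → [93, 25, 70] (no swap needed)
Insert 16:
  append 16 at index 3 → [93, 25, 70, 16] (no swap needed)
Insert 46:
  append 46 at index 4 → [93, 25, 70, 16, 46]
  46 > parent 25 at index 1, swap → [93, 46, 70, 16, 25]
Insert 85:
  append 85 at index 5 → [93, 46, 70, 16, 25, 85]
  85 > parent 70 at index 2, swap → [93, 46, 85, 16, 25, 70]
Insert 82:
  append 82 at index 6 → [93, 46, 85, 16, 25, 70, 82] (no swap needed)
Insert 77:
  append 77 at index 7 → [93, 46, 85, 16, 25, 70, 82, 77]
  77 > parent 16 at index 3, swap → [93, 46, 85, 77, 25, 70, 82, 16]
  77 > parent 46 at index 1, swap → [93, 77, 85, 46, 25, 70, 82, 16]
Insert 17:
  append 17 at index 8 → [93, 77, 85, 46, 25, 70, 82, 16, 17] (no swap needed)

[93, 77, 85, 46, 25, 70, 82, 16, 17]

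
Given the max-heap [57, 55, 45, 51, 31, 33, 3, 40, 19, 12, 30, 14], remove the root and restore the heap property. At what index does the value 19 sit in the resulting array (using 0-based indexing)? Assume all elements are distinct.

8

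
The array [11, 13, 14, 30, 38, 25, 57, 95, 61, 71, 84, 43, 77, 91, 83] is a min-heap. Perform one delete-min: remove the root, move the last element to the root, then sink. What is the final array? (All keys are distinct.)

[13, 30, 14, 61, 38, 25, 57, 95, 83, 71, 84, 43, 77, 91]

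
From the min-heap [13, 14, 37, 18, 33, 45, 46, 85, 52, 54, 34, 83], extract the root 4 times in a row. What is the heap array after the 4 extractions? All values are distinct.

extract-min #1 returns 13:
  remove root 13; move last element 83 to root → [83, 14, 37, 18, 33, 45, 46, 85, 52, 54, 34]
  83 vs smaller child 14 at index 1, swap → [14, 83, 37, 18, 33, 45, 46, 85, 52, 54, 34]
  83 vs smaller child 18 at index 3, swap → [14, 18, 37, 83, 33, 45, 46, 85, 52, 54, 34]
  83 vs smaller child 52 at index 8, swap → [14, 18, 37, 52, 33, 45, 46, 85, 83, 54, 34]
extract-min #2 returns 14:
  remove root 14; move last element 34 to root → [34, 18, 37, 52, 33, 45, 46, 85, 83, 54]
  34 vs smaller child 18 at index 1, swap → [18, 34, 37, 52, 33, 45, 46, 85, 83, 54]
  34 vs smaller child 33 at index 4, swap → [18, 33, 37, 52, 34, 45, 46, 85, 83, 54]
extract-min #3 returns 18:
  remove root 18; move last element 54 to root → [54, 33, 37, 52, 34, 45, 46, 85, 83]
  54 vs smaller child 33 at index 1, swap → [33, 54, 37, 52, 34, 45, 46, 85, 83]
  54 vs smaller child 34 at index 4, swap → [33, 34, 37, 52, 54, 45, 46, 85, 83]
extract-min #4 returns 33:
  remove root 33; move last element 83 to root → [83, 34, 37, 52, 54, 45, 46, 85]
  83 vs smaller child 34 at index 1, swap → [34, 83, 37, 52, 54, 45, 46, 85]
  83 vs smaller child 52 at index 3, swap → [34, 52, 37, 83, 54, 45, 46, 85]

[34, 52, 37, 83, 54, 45, 46, 85]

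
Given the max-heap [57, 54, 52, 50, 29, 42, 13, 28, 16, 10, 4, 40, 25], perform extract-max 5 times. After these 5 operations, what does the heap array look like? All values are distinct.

[40, 29, 16, 28, 10, 4, 13, 25]

extract-max #1 returns 57:
  remove root 57; move last element 25 to root → [25, 54, 52, 50, 29, 42, 13, 28, 16, 10, 4, 40]
  25 vs larger child 54 at index 1, swap → [54, 25, 52, 50, 29, 42, 13, 28, 16, 10, 4, 40]
  25 vs larger child 50 at index 3, swap → [54, 50, 52, 25, 29, 42, 13, 28, 16, 10, 4, 40]
  25 vs larger child 28 at index 7, swap → [54, 50, 52, 28, 29, 42, 13, 25, 16, 10, 4, 40]
extract-max #2 returns 54:
  remove root 54; move last element 40 to root → [40, 50, 52, 28, 29, 42, 13, 25, 16, 10, 4]
  40 vs larger child 52 at index 2, swap → [52, 50, 40, 28, 29, 42, 13, 25, 16, 10, 4]
  40 vs larger child 42 at index 5, swap → [52, 50, 42, 28, 29, 40, 13, 25, 16, 10, 4]
extract-max #3 returns 52:
  remove root 52; move last element 4 to root → [4, 50, 42, 28, 29, 40, 13, 25, 16, 10]
  4 vs larger child 50 at index 1, swap → [50, 4, 42, 28, 29, 40, 13, 25, 16, 10]
  4 vs larger child 29 at index 4, swap → [50, 29, 42, 28, 4, 40, 13, 25, 16, 10]
  4 vs only child 10 at index 9, swap → [50, 29, 42, 28, 10, 40, 13, 25, 16, 4]
extract-max #4 returns 50:
  remove root 50; move last element 4 to root → [4, 29, 42, 28, 10, 40, 13, 25, 16]
  4 vs larger child 42 at index 2, swap → [42, 29, 4, 28, 10, 40, 13, 25, 16]
  4 vs larger child 40 at index 5, swap → [42, 29, 40, 28, 10, 4, 13, 25, 16]
extract-max #5 returns 42:
  remove root 42; move last element 16 to root → [16, 29, 40, 28, 10, 4, 13, 25]
  16 vs larger child 40 at index 2, swap → [40, 29, 16, 28, 10, 4, 13, 25]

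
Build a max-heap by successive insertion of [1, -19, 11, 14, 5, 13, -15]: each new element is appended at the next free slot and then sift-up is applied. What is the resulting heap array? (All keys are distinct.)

Insert 1:
  append 1 at index 0 → [1] (no swap needed)
Insert -19:
  append -19 at index 1 → [1, -19] (no swap needed)
Insert 11:
  append 11 at index 2 → [1, -19, 11]
  11 > parent 1 at index 0, swap → [11, -19, 1]
Insert 14:
  append 14 at index 3 → [11, -19, 1, 14]
  14 > parent -19 at index 1, swap → [11, 14, 1, -19]
  14 > parent 11 at index 0, swap → [14, 11, 1, -19]
Insert 5:
  append 5 at index 4 → [14, 11, 1, -19, 5] (no swap needed)
Insert 13:
  append 13 at index 5 → [14, 11, 1, -19, 5, 13]
  13 > parent 1 at index 2, swap → [14, 11, 13, -19, 5, 1]
Insert -15:
  append -15 at index 6 → [14, 11, 13, -19, 5, 1, -15] (no swap needed)

[14, 11, 13, -19, 5, 1, -15]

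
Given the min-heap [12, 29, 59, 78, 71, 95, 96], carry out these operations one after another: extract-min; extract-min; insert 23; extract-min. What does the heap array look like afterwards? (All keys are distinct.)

[59, 71, 95, 78, 96]

extract-min → returns 12:
  remove root 12; move last element 96 to root → [96, 29, 59, 78, 71, 95]
  96 vs smaller child 29 at index 1, swap → [29, 96, 59, 78, 71, 95]
  96 vs smaller child 71 at index 4, swap → [29, 71, 59, 78, 96, 95]
extract-min → returns 29:
  remove root 29; move last element 95 to root → [95, 71, 59, 78, 96]
  95 vs smaller child 59 at index 2, swap → [59, 71, 95, 78, 96]
insert 23:
  append 23 at index 5 → [59, 71, 95, 78, 96, 23]
  23 < parent 95 at index 2, swap → [59, 71, 23, 78, 96, 95]
  23 < parent 59 at index 0, swap → [23, 71, 59, 78, 96, 95]
extract-min → returns 23:
  remove root 23; move last element 95 to root → [95, 71, 59, 78, 96]
  95 vs smaller child 59 at index 2, swap → [59, 71, 95, 78, 96]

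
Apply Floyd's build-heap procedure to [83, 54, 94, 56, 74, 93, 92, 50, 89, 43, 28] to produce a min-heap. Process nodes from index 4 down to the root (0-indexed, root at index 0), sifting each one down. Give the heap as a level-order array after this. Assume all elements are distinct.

[28, 43, 92, 50, 54, 93, 94, 56, 89, 83, 74]

sift down from index 4:
  74 vs smaller child 28 at index 10, swap → [83, 54, 94, 56, 28, 93, 92, 50, 89, 43, 74]
sift down from index 3:
  56 vs smaller child 50 at index 7, swap → [83, 54, 94, 50, 28, 93, 92, 56, 89, 43, 74]
sift down from index 2:
  94 vs smaller child 92 at index 6, swap → [83, 54, 92, 50, 28, 93, 94, 56, 89, 43, 74]
sift down from index 1:
  54 vs smaller child 28 at index 4, swap → [83, 28, 92, 50, 54, 93, 94, 56, 89, 43, 74]
  54 vs smaller child 43 at index 9, swap → [83, 28, 92, 50, 43, 93, 94, 56, 89, 54, 74]
sift down from index 0:
  83 vs smaller child 28 at index 1, swap → [28, 83, 92, 50, 43, 93, 94, 56, 89, 54, 74]
  83 vs smaller child 43 at index 4, swap → [28, 43, 92, 50, 83, 93, 94, 56, 89, 54, 74]
  83 vs smaller child 54 at index 9, swap → [28, 43, 92, 50, 54, 93, 94, 56, 89, 83, 74]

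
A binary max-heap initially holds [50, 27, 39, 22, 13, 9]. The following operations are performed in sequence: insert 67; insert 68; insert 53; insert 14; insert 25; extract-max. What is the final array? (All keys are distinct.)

insert 67:
  append 67 at index 6 → [50, 27, 39, 22, 13, 9, 67]
  67 > parent 39 at index 2, swap → [50, 27, 67, 22, 13, 9, 39]
  67 > parent 50 at index 0, swap → [67, 27, 50, 22, 13, 9, 39]
insert 68:
  append 68 at index 7 → [67, 27, 50, 22, 13, 9, 39, 68]
  68 > parent 22 at index 3, swap → [67, 27, 50, 68, 13, 9, 39, 22]
  68 > parent 27 at index 1, swap → [67, 68, 50, 27, 13, 9, 39, 22]
  68 > parent 67 at index 0, swap → [68, 67, 50, 27, 13, 9, 39, 22]
insert 53:
  append 53 at index 8 → [68, 67, 50, 27, 13, 9, 39, 22, 53]
  53 > parent 27 at index 3, swap → [68, 67, 50, 53, 13, 9, 39, 22, 27]
insert 14:
  append 14 at index 9 → [68, 67, 50, 53, 13, 9, 39, 22, 27, 14]
  14 > parent 13 at index 4, swap → [68, 67, 50, 53, 14, 9, 39, 22, 27, 13]
insert 25:
  append 25 at index 10 → [68, 67, 50, 53, 14, 9, 39, 22, 27, 13, 25]
  25 > parent 14 at index 4, swap → [68, 67, 50, 53, 25, 9, 39, 22, 27, 13, 14]
extract-max → returns 68:
  remove root 68; move last element 14 to root → [14, 67, 50, 53, 25, 9, 39, 22, 27, 13]
  14 vs larger child 67 at index 1, swap → [67, 14, 50, 53, 25, 9, 39, 22, 27, 13]
  14 vs larger child 53 at index 3, swap → [67, 53, 50, 14, 25, 9, 39, 22, 27, 13]
  14 vs larger child 27 at index 8, swap → [67, 53, 50, 27, 25, 9, 39, 22, 14, 13]

[67, 53, 50, 27, 25, 9, 39, 22, 14, 13]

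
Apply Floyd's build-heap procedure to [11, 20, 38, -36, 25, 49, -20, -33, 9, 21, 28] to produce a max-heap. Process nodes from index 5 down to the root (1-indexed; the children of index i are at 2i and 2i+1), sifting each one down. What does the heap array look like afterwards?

[49, 28, 38, 9, 25, 11, -20, -33, -36, 21, 20]

sift down from index 5:
  25 vs larger child 28 at index 11, swap → [11, 20, 38, -36, 28, 49, -20, -33, 9, 21, 25]
sift down from index 4:
  -36 vs larger child 9 at index 9, swap → [11, 20, 38, 9, 28, 49, -20, -33, -36, 21, 25]
sift down from index 3:
  38 vs larger child 49 at index 6, swap → [11, 20, 49, 9, 28, 38, -20, -33, -36, 21, 25]
sift down from index 2:
  20 vs larger child 28 at index 5, swap → [11, 28, 49, 9, 20, 38, -20, -33, -36, 21, 25]
  20 vs larger child 25 at index 11, swap → [11, 28, 49, 9, 25, 38, -20, -33, -36, 21, 20]
sift down from index 1:
  11 vs larger child 49 at index 3, swap → [49, 28, 11, 9, 25, 38, -20, -33, -36, 21, 20]
  11 vs larger child 38 at index 6, swap → [49, 28, 38, 9, 25, 11, -20, -33, -36, 21, 20]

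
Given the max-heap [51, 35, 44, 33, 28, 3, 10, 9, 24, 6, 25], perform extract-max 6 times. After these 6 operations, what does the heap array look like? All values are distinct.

extract-max #1 returns 51:
  remove root 51; move last element 25 to root → [25, 35, 44, 33, 28, 3, 10, 9, 24, 6]
  25 vs larger child 44 at index 2, swap → [44, 35, 25, 33, 28, 3, 10, 9, 24, 6]
extract-max #2 returns 44:
  remove root 44; move last element 6 to root → [6, 35, 25, 33, 28, 3, 10, 9, 24]
  6 vs larger child 35 at index 1, swap → [35, 6, 25, 33, 28, 3, 10, 9, 24]
  6 vs larger child 33 at index 3, swap → [35, 33, 25, 6, 28, 3, 10, 9, 24]
  6 vs larger child 24 at index 8, swap → [35, 33, 25, 24, 28, 3, 10, 9, 6]
extract-max #3 returns 35:
  remove root 35; move last element 6 to root → [6, 33, 25, 24, 28, 3, 10, 9]
  6 vs larger child 33 at index 1, swap → [33, 6, 25, 24, 28, 3, 10, 9]
  6 vs larger child 28 at index 4, swap → [33, 28, 25, 24, 6, 3, 10, 9]
extract-max #4 returns 33:
  remove root 33; move last element 9 to root → [9, 28, 25, 24, 6, 3, 10]
  9 vs larger child 28 at index 1, swap → [28, 9, 25, 24, 6, 3, 10]
  9 vs larger child 24 at index 3, swap → [28, 24, 25, 9, 6, 3, 10]
extract-max #5 returns 28:
  remove root 28; move last element 10 to root → [10, 24, 25, 9, 6, 3]
  10 vs larger child 25 at index 2, swap → [25, 24, 10, 9, 6, 3]
extract-max #6 returns 25:
  remove root 25; move last element 3 to root → [3, 24, 10, 9, 6]
  3 vs larger child 24 at index 1, swap → [24, 3, 10, 9, 6]
  3 vs larger child 9 at index 3, swap → [24, 9, 10, 3, 6]

[24, 9, 10, 3, 6]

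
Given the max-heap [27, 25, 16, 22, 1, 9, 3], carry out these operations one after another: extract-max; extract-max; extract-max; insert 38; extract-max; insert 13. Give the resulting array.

[16, 13, 1, 3, 9]

extract-max → returns 27:
  remove root 27; move last element 3 to root → [3, 25, 16, 22, 1, 9]
  3 vs larger child 25 at index 1, swap → [25, 3, 16, 22, 1, 9]
  3 vs larger child 22 at index 3, swap → [25, 22, 16, 3, 1, 9]
extract-max → returns 25:
  remove root 25; move last element 9 to root → [9, 22, 16, 3, 1]
  9 vs larger child 22 at index 1, swap → [22, 9, 16, 3, 1]
extract-max → returns 22:
  remove root 22; move last element 1 to root → [1, 9, 16, 3]
  1 vs larger child 16 at index 2, swap → [16, 9, 1, 3]
insert 38:
  append 38 at index 4 → [16, 9, 1, 3, 38]
  38 > parent 9 at index 1, swap → [16, 38, 1, 3, 9]
  38 > parent 16 at index 0, swap → [38, 16, 1, 3, 9]
extract-max → returns 38:
  remove root 38; move last element 9 to root → [9, 16, 1, 3]
  9 vs larger child 16 at index 1, swap → [16, 9, 1, 3]
insert 13:
  append 13 at index 4 → [16, 9, 1, 3, 13]
  13 > parent 9 at index 1, swap → [16, 13, 1, 3, 9]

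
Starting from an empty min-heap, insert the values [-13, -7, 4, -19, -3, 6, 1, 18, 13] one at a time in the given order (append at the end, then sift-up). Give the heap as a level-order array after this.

Insert -13:
  append -13 at index 0 → [-13] (no swap needed)
Insert -7:
  append -7 at index 1 → [-13, -7] (no swap needed)
Insert 4:
  append 4 at index 2 → [-13, -7, 4] (no swap needed)
Insert -19:
  append -19 at index 3 → [-13, -7, 4, -19]
  -19 < parent -7 at index 1, swap → [-13, -19, 4, -7]
  -19 < parent -13 at index 0, swap → [-19, -13, 4, -7]
Insert -3:
  append -3 at index 4 → [-19, -13, 4, -7, -3] (no swap needed)
Insert 6:
  append 6 at index 5 → [-19, -13, 4, -7, -3, 6] (no swap needed)
Insert 1:
  append 1 at index 6 → [-19, -13, 4, -7, -3, 6, 1]
  1 < parent 4 at index 2, swap → [-19, -13, 1, -7, -3, 6, 4]
Insert 18:
  append 18 at index 7 → [-19, -13, 1, -7, -3, 6, 4, 18] (no swap needed)
Insert 13:
  append 13 at index 8 → [-19, -13, 1, -7, -3, 6, 4, 18, 13] (no swap needed)

[-19, -13, 1, -7, -3, 6, 4, 18, 13]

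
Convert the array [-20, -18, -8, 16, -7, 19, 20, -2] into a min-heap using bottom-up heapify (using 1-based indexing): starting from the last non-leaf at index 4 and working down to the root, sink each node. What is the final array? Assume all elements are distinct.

[-20, -18, -8, -2, -7, 19, 20, 16]

sift down from index 4:
  16 vs only child -2 at index 8, swap → [-20, -18, -8, -2, -7, 19, 20, 16]
sift down from index 3: already satisfies heap property
sift down from index 2: already satisfies heap property
sift down from index 1: already satisfies heap property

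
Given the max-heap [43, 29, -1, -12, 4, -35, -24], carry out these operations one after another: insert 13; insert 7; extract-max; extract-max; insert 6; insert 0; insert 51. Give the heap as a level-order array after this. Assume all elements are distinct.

[51, 13, -1, 6, 7, -35, -24, -12, 0, 4]

insert 13:
  append 13 at index 7 → [43, 29, -1, -12, 4, -35, -24, 13]
  13 > parent -12 at index 3, swap → [43, 29, -1, 13, 4, -35, -24, -12]
insert 7:
  append 7 at index 8 → [43, 29, -1, 13, 4, -35, -24, -12, 7] (no swap needed)
extract-max → returns 43:
  remove root 43; move last element 7 to root → [7, 29, -1, 13, 4, -35, -24, -12]
  7 vs larger child 29 at index 1, swap → [29, 7, -1, 13, 4, -35, -24, -12]
  7 vs larger child 13 at index 3, swap → [29, 13, -1, 7, 4, -35, -24, -12]
extract-max → returns 29:
  remove root 29; move last element -12 to root → [-12, 13, -1, 7, 4, -35, -24]
  -12 vs larger child 13 at index 1, swap → [13, -12, -1, 7, 4, -35, -24]
  -12 vs larger child 7 at index 3, swap → [13, 7, -1, -12, 4, -35, -24]
insert 6:
  append 6 at index 7 → [13, 7, -1, -12, 4, -35, -24, 6]
  6 > parent -12 at index 3, swap → [13, 7, -1, 6, 4, -35, -24, -12]
insert 0:
  append 0 at index 8 → [13, 7, -1, 6, 4, -35, -24, -12, 0] (no swap needed)
insert 51:
  append 51 at index 9 → [13, 7, -1, 6, 4, -35, -24, -12, 0, 51]
  51 > parent 4 at index 4, swap → [13, 7, -1, 6, 51, -35, -24, -12, 0, 4]
  51 > parent 7 at index 1, swap → [13, 51, -1, 6, 7, -35, -24, -12, 0, 4]
  51 > parent 13 at index 0, swap → [51, 13, -1, 6, 7, -35, -24, -12, 0, 4]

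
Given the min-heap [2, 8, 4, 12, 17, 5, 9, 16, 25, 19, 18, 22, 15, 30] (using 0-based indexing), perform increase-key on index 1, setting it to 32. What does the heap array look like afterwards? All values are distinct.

set index 1 from 8 to 32 → [2, 32, 4, 12, 17, 5, 9, 16, 25, 19, 18, 22, 15, 30]
32 vs smaller child 12 at index 3, swap → [2, 12, 4, 32, 17, 5, 9, 16, 25, 19, 18, 22, 15, 30]
32 vs smaller child 16 at index 7, swap → [2, 12, 4, 16, 17, 5, 9, 32, 25, 19, 18, 22, 15, 30]

[2, 12, 4, 16, 17, 5, 9, 32, 25, 19, 18, 22, 15, 30]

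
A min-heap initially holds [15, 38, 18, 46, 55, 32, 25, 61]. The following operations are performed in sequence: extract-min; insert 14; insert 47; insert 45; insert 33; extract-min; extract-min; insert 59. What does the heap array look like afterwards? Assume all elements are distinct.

[25, 33, 32, 38, 45, 55, 61, 46, 47, 59]

extract-min → returns 15:
  remove root 15; move last element 61 to root → [61, 38, 18, 46, 55, 32, 25]
  61 vs smaller child 18 at index 2, swap → [18, 38, 61, 46, 55, 32, 25]
  61 vs smaller child 25 at index 6, swap → [18, 38, 25, 46, 55, 32, 61]
insert 14:
  append 14 at index 7 → [18, 38, 25, 46, 55, 32, 61, 14]
  14 < parent 46 at index 3, swap → [18, 38, 25, 14, 55, 32, 61, 46]
  14 < parent 38 at index 1, swap → [18, 14, 25, 38, 55, 32, 61, 46]
  14 < parent 18 at index 0, swap → [14, 18, 25, 38, 55, 32, 61, 46]
insert 47:
  append 47 at index 8 → [14, 18, 25, 38, 55, 32, 61, 46, 47] (no swap needed)
insert 45:
  append 45 at index 9 → [14, 18, 25, 38, 55, 32, 61, 46, 47, 45]
  45 < parent 55 at index 4, swap → [14, 18, 25, 38, 45, 32, 61, 46, 47, 55]
insert 33:
  append 33 at index 10 → [14, 18, 25, 38, 45, 32, 61, 46, 47, 55, 33]
  33 < parent 45 at index 4, swap → [14, 18, 25, 38, 33, 32, 61, 46, 47, 55, 45]
extract-min → returns 14:
  remove root 14; move last element 45 to root → [45, 18, 25, 38, 33, 32, 61, 46, 47, 55]
  45 vs smaller child 18 at index 1, swap → [18, 45, 25, 38, 33, 32, 61, 46, 47, 55]
  45 vs smaller child 33 at index 4, swap → [18, 33, 25, 38, 45, 32, 61, 46, 47, 55]
extract-min → returns 18:
  remove root 18; move last element 55 to root → [55, 33, 25, 38, 45, 32, 61, 46, 47]
  55 vs smaller child 25 at index 2, swap → [25, 33, 55, 38, 45, 32, 61, 46, 47]
  55 vs smaller child 32 at index 5, swap → [25, 33, 32, 38, 45, 55, 61, 46, 47]
insert 59:
  append 59 at index 9 → [25, 33, 32, 38, 45, 55, 61, 46, 47, 59] (no swap needed)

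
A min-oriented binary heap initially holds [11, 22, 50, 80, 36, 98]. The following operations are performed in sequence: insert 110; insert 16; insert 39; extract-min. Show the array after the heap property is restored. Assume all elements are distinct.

[16, 22, 50, 39, 36, 98, 110, 80]

insert 110:
  append 110 at index 6 → [11, 22, 50, 80, 36, 98, 110] (no swap needed)
insert 16:
  append 16 at index 7 → [11, 22, 50, 80, 36, 98, 110, 16]
  16 < parent 80 at index 3, swap → [11, 22, 50, 16, 36, 98, 110, 80]
  16 < parent 22 at index 1, swap → [11, 16, 50, 22, 36, 98, 110, 80]
insert 39:
  append 39 at index 8 → [11, 16, 50, 22, 36, 98, 110, 80, 39] (no swap needed)
extract-min → returns 11:
  remove root 11; move last element 39 to root → [39, 16, 50, 22, 36, 98, 110, 80]
  39 vs smaller child 16 at index 1, swap → [16, 39, 50, 22, 36, 98, 110, 80]
  39 vs smaller child 22 at index 3, swap → [16, 22, 50, 39, 36, 98, 110, 80]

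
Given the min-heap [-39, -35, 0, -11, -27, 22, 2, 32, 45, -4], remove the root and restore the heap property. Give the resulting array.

remove root -39; move last element -4 to root → [-4, -35, 0, -11, -27, 22, 2, 32, 45]
-4 vs smaller child -35 at index 1, swap → [-35, -4, 0, -11, -27, 22, 2, 32, 45]
-4 vs smaller child -27 at index 4, swap → [-35, -27, 0, -11, -4, 22, 2, 32, 45]

[-35, -27, 0, -11, -4, 22, 2, 32, 45]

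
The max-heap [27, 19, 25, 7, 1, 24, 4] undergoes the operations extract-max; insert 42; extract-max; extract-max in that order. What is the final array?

[24, 19, 4, 7, 1]

extract-max → returns 27:
  remove root 27; move last element 4 to root → [4, 19, 25, 7, 1, 24]
  4 vs larger child 25 at index 2, swap → [25, 19, 4, 7, 1, 24]
  4 vs only child 24 at index 5, swap → [25, 19, 24, 7, 1, 4]
insert 42:
  append 42 at index 6 → [25, 19, 24, 7, 1, 4, 42]
  42 > parent 24 at index 2, swap → [25, 19, 42, 7, 1, 4, 24]
  42 > parent 25 at index 0, swap → [42, 19, 25, 7, 1, 4, 24]
extract-max → returns 42:
  remove root 42; move last element 24 to root → [24, 19, 25, 7, 1, 4]
  24 vs larger child 25 at index 2, swap → [25, 19, 24, 7, 1, 4]
extract-max → returns 25:
  remove root 25; move last element 4 to root → [4, 19, 24, 7, 1]
  4 vs larger child 24 at index 2, swap → [24, 19, 4, 7, 1]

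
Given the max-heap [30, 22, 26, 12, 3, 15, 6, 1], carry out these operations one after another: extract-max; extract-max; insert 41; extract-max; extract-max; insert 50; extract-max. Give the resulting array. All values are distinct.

extract-max → returns 30:
  remove root 30; move last element 1 to root → [1, 22, 26, 12, 3, 15, 6]
  1 vs larger child 26 at index 2, swap → [26, 22, 1, 12, 3, 15, 6]
  1 vs larger child 15 at index 5, swap → [26, 22, 15, 12, 3, 1, 6]
extract-max → returns 26:
  remove root 26; move last element 6 to root → [6, 22, 15, 12, 3, 1]
  6 vs larger child 22 at index 1, swap → [22, 6, 15, 12, 3, 1]
  6 vs larger child 12 at index 3, swap → [22, 12, 15, 6, 3, 1]
insert 41:
  append 41 at index 6 → [22, 12, 15, 6, 3, 1, 41]
  41 > parent 15 at index 2, swap → [22, 12, 41, 6, 3, 1, 15]
  41 > parent 22 at index 0, swap → [41, 12, 22, 6, 3, 1, 15]
extract-max → returns 41:
  remove root 41; move last element 15 to root → [15, 12, 22, 6, 3, 1]
  15 vs larger child 22 at index 2, swap → [22, 12, 15, 6, 3, 1]
extract-max → returns 22:
  remove root 22; move last element 1 to root → [1, 12, 15, 6, 3]
  1 vs larger child 15 at index 2, swap → [15, 12, 1, 6, 3]
insert 50:
  append 50 at index 5 → [15, 12, 1, 6, 3, 50]
  50 > parent 1 at index 2, swap → [15, 12, 50, 6, 3, 1]
  50 > parent 15 at index 0, swap → [50, 12, 15, 6, 3, 1]
extract-max → returns 50:
  remove root 50; move last element 1 to root → [1, 12, 15, 6, 3]
  1 vs larger child 15 at index 2, swap → [15, 12, 1, 6, 3]

[15, 12, 1, 6, 3]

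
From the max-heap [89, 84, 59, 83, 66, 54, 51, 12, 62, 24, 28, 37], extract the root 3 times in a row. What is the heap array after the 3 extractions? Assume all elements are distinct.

[66, 62, 59, 37, 28, 54, 51, 12, 24]

extract-max #1 returns 89:
  remove root 89; move last element 37 to root → [37, 84, 59, 83, 66, 54, 51, 12, 62, 24, 28]
  37 vs larger child 84 at index 1, swap → [84, 37, 59, 83, 66, 54, 51, 12, 62, 24, 28]
  37 vs larger child 83 at index 3, swap → [84, 83, 59, 37, 66, 54, 51, 12, 62, 24, 28]
  37 vs larger child 62 at index 8, swap → [84, 83, 59, 62, 66, 54, 51, 12, 37, 24, 28]
extract-max #2 returns 84:
  remove root 84; move last element 28 to root → [28, 83, 59, 62, 66, 54, 51, 12, 37, 24]
  28 vs larger child 83 at index 1, swap → [83, 28, 59, 62, 66, 54, 51, 12, 37, 24]
  28 vs larger child 66 at index 4, swap → [83, 66, 59, 62, 28, 54, 51, 12, 37, 24]
extract-max #3 returns 83:
  remove root 83; move last element 24 to root → [24, 66, 59, 62, 28, 54, 51, 12, 37]
  24 vs larger child 66 at index 1, swap → [66, 24, 59, 62, 28, 54, 51, 12, 37]
  24 vs larger child 62 at index 3, swap → [66, 62, 59, 24, 28, 54, 51, 12, 37]
  24 vs larger child 37 at index 8, swap → [66, 62, 59, 37, 28, 54, 51, 12, 24]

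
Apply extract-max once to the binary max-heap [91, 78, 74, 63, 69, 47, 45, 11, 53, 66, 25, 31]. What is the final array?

remove root 91; move last element 31 to root → [31, 78, 74, 63, 69, 47, 45, 11, 53, 66, 25]
31 vs larger child 78 at index 1, swap → [78, 31, 74, 63, 69, 47, 45, 11, 53, 66, 25]
31 vs larger child 69 at index 4, swap → [78, 69, 74, 63, 31, 47, 45, 11, 53, 66, 25]
31 vs larger child 66 at index 9, swap → [78, 69, 74, 63, 66, 47, 45, 11, 53, 31, 25]

[78, 69, 74, 63, 66, 47, 45, 11, 53, 31, 25]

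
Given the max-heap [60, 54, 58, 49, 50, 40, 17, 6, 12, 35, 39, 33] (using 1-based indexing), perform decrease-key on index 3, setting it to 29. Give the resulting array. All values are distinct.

[60, 54, 40, 49, 50, 33, 17, 6, 12, 35, 39, 29]

set index 3 from 58 to 29 → [60, 54, 29, 49, 50, 40, 17, 6, 12, 35, 39, 33]
29 vs larger child 40 at index 6, swap → [60, 54, 40, 49, 50, 29, 17, 6, 12, 35, 39, 33]
29 vs only child 33 at index 12, swap → [60, 54, 40, 49, 50, 33, 17, 6, 12, 35, 39, 29]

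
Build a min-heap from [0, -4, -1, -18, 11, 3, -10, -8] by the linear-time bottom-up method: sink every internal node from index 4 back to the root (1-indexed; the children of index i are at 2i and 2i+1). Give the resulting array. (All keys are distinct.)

sift down from index 4: already satisfies heap property
sift down from index 3:
  -1 vs smaller child -10 at index 7, swap → [0, -4, -10, -18, 11, 3, -1, -8]
sift down from index 2:
  -4 vs smaller child -18 at index 4, swap → [0, -18, -10, -4, 11, 3, -1, -8]
  -4 vs only child -8 at index 8, swap → [0, -18, -10, -8, 11, 3, -1, -4]
sift down from index 1:
  0 vs smaller child -18 at index 2, swap → [-18, 0, -10, -8, 11, 3, -1, -4]
  0 vs smaller child -8 at index 4, swap → [-18, -8, -10, 0, 11, 3, -1, -4]
  0 vs only child -4 at index 8, swap → [-18, -8, -10, -4, 11, 3, -1, 0]

[-18, -8, -10, -4, 11, 3, -1, 0]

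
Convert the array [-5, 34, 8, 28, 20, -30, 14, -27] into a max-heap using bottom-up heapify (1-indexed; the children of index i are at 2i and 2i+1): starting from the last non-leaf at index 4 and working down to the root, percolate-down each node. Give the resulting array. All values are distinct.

[34, 28, 14, -5, 20, -30, 8, -27]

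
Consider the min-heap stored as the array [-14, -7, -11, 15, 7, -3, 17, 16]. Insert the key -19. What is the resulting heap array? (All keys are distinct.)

[-19, -14, -11, -7, 7, -3, 17, 16, 15]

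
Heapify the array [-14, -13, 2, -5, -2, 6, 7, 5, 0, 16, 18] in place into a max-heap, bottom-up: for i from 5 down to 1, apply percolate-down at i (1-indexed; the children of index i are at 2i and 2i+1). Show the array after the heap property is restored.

sift down from index 5:
  -2 vs larger child 18 at index 11, swap → [-14, -13, 2, -5, 18, 6, 7, 5, 0, 16, -2]
sift down from index 4:
  -5 vs larger child 5 at index 8, swap → [-14, -13, 2, 5, 18, 6, 7, -5, 0, 16, -2]
sift down from index 3:
  2 vs larger child 7 at index 7, swap → [-14, -13, 7, 5, 18, 6, 2, -5, 0, 16, -2]
sift down from index 2:
  -13 vs larger child 18 at index 5, swap → [-14, 18, 7, 5, -13, 6, 2, -5, 0, 16, -2]
  -13 vs larger child 16 at index 10, swap → [-14, 18, 7, 5, 16, 6, 2, -5, 0, -13, -2]
sift down from index 1:
  -14 vs larger child 18 at index 2, swap → [18, -14, 7, 5, 16, 6, 2, -5, 0, -13, -2]
  -14 vs larger child 16 at index 5, swap → [18, 16, 7, 5, -14, 6, 2, -5, 0, -13, -2]
  -14 vs larger child -2 at index 11, swap → [18, 16, 7, 5, -2, 6, 2, -5, 0, -13, -14]

[18, 16, 7, 5, -2, 6, 2, -5, 0, -13, -14]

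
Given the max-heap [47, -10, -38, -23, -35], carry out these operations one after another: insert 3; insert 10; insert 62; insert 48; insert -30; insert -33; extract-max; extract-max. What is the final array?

[47, -10, 10, -23, -30, -38, 3, -35, -33]

insert 3:
  append 3 at index 5 → [47, -10, -38, -23, -35, 3]
  3 > parent -38 at index 2, swap → [47, -10, 3, -23, -35, -38]
insert 10:
  append 10 at index 6 → [47, -10, 3, -23, -35, -38, 10]
  10 > parent 3 at index 2, swap → [47, -10, 10, -23, -35, -38, 3]
insert 62:
  append 62 at index 7 → [47, -10, 10, -23, -35, -38, 3, 62]
  62 > parent -23 at index 3, swap → [47, -10, 10, 62, -35, -38, 3, -23]
  62 > parent -10 at index 1, swap → [47, 62, 10, -10, -35, -38, 3, -23]
  62 > parent 47 at index 0, swap → [62, 47, 10, -10, -35, -38, 3, -23]
insert 48:
  append 48 at index 8 → [62, 47, 10, -10, -35, -38, 3, -23, 48]
  48 > parent -10 at index 3, swap → [62, 47, 10, 48, -35, -38, 3, -23, -10]
  48 > parent 47 at index 1, swap → [62, 48, 10, 47, -35, -38, 3, -23, -10]
insert -30:
  append -30 at index 9 → [62, 48, 10, 47, -35, -38, 3, -23, -10, -30]
  -30 > parent -35 at index 4, swap → [62, 48, 10, 47, -30, -38, 3, -23, -10, -35]
insert -33:
  append -33 at index 10 → [62, 48, 10, 47, -30, -38, 3, -23, -10, -35, -33] (no swap needed)
extract-max → returns 62:
  remove root 62; move last element -33 to root → [-33, 48, 10, 47, -30, -38, 3, -23, -10, -35]
  -33 vs larger child 48 at index 1, swap → [48, -33, 10, 47, -30, -38, 3, -23, -10, -35]
  -33 vs larger child 47 at index 3, swap → [48, 47, 10, -33, -30, -38, 3, -23, -10, -35]
  -33 vs larger child -10 at index 8, swap → [48, 47, 10, -10, -30, -38, 3, -23, -33, -35]
extract-max → returns 48:
  remove root 48; move last element -35 to root → [-35, 47, 10, -10, -30, -38, 3, -23, -33]
  -35 vs larger child 47 at index 1, swap → [47, -35, 10, -10, -30, -38, 3, -23, -33]
  -35 vs larger child -10 at index 3, swap → [47, -10, 10, -35, -30, -38, 3, -23, -33]
  -35 vs larger child -23 at index 7, swap → [47, -10, 10, -23, -30, -38, 3, -35, -33]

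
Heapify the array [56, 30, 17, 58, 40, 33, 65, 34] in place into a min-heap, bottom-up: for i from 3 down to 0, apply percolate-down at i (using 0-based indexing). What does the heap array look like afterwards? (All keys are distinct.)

sift down from index 3:
  58 vs only child 34 at index 7, swap → [56, 30, 17, 34, 40, 33, 65, 58]
sift down from index 2: already satisfies heap property
sift down from index 1: already satisfies heap property
sift down from index 0:
  56 vs smaller child 17 at index 2, swap → [17, 30, 56, 34, 40, 33, 65, 58]
  56 vs smaller child 33 at index 5, swap → [17, 30, 33, 34, 40, 56, 65, 58]

[17, 30, 33, 34, 40, 56, 65, 58]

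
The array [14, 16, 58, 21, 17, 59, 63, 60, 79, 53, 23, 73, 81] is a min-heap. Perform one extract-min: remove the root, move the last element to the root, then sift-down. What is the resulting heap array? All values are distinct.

[16, 17, 58, 21, 23, 59, 63, 60, 79, 53, 81, 73]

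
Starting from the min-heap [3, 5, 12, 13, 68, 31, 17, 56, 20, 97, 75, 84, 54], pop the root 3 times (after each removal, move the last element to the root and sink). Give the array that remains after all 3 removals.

extract-min #1 returns 3:
  remove root 3; move last element 54 to root → [54, 5, 12, 13, 68, 31, 17, 56, 20, 97, 75, 84]
  54 vs smaller child 5 at index 1, swap → [5, 54, 12, 13, 68, 31, 17, 56, 20, 97, 75, 84]
  54 vs smaller child 13 at index 3, swap → [5, 13, 12, 54, 68, 31, 17, 56, 20, 97, 75, 84]
  54 vs smaller child 20 at index 8, swap → [5, 13, 12, 20, 68, 31, 17, 56, 54, 97, 75, 84]
extract-min #2 returns 5:
  remove root 5; move last element 84 to root → [84, 13, 12, 20, 68, 31, 17, 56, 54, 97, 75]
  84 vs smaller child 12 at index 2, swap → [12, 13, 84, 20, 68, 31, 17, 56, 54, 97, 75]
  84 vs smaller child 17 at index 6, swap → [12, 13, 17, 20, 68, 31, 84, 56, 54, 97, 75]
extract-min #3 returns 12:
  remove root 12; move last element 75 to root → [75, 13, 17, 20, 68, 31, 84, 56, 54, 97]
  75 vs smaller child 13 at index 1, swap → [13, 75, 17, 20, 68, 31, 84, 56, 54, 97]
  75 vs smaller child 20 at index 3, swap → [13, 20, 17, 75, 68, 31, 84, 56, 54, 97]
  75 vs smaller child 54 at index 8, swap → [13, 20, 17, 54, 68, 31, 84, 56, 75, 97]

[13, 20, 17, 54, 68, 31, 84, 56, 75, 97]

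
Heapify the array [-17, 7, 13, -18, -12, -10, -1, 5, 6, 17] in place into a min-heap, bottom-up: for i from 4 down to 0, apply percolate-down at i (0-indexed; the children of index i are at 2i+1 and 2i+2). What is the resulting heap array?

sift down from index 4: already satisfies heap property
sift down from index 3: already satisfies heap property
sift down from index 2:
  13 vs smaller child -10 at index 5, swap → [-17, 7, -10, -18, -12, 13, -1, 5, 6, 17]
sift down from index 1:
  7 vs smaller child -18 at index 3, swap → [-17, -18, -10, 7, -12, 13, -1, 5, 6, 17]
  7 vs smaller child 5 at index 7, swap → [-17, -18, -10, 5, -12, 13, -1, 7, 6, 17]
sift down from index 0:
  -17 vs smaller child -18 at index 1, swap → [-18, -17, -10, 5, -12, 13, -1, 7, 6, 17]

[-18, -17, -10, 5, -12, 13, -1, 7, 6, 17]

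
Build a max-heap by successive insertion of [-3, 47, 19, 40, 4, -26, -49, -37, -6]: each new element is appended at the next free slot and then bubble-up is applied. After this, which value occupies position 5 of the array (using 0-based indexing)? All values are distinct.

-26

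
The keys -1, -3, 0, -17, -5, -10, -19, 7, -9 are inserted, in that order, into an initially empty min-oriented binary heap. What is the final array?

[-19, -9, -17, -5, -3, 0, -10, 7, -1]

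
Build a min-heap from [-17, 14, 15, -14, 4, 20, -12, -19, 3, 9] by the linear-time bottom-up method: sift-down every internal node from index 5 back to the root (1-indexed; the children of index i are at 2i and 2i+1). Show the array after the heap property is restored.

[-19, -17, -12, -14, 4, 20, 15, 14, 3, 9]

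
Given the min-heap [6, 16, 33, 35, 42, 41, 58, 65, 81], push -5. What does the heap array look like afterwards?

append -5 at index 9 → [6, 16, 33, 35, 42, 41, 58, 65, 81, -5]
-5 < parent 42 at index 4, swap → [6, 16, 33, 35, -5, 41, 58, 65, 81, 42]
-5 < parent 16 at index 1, swap → [6, -5, 33, 35, 16, 41, 58, 65, 81, 42]
-5 < parent 6 at index 0, swap → [-5, 6, 33, 35, 16, 41, 58, 65, 81, 42]

[-5, 6, 33, 35, 16, 41, 58, 65, 81, 42]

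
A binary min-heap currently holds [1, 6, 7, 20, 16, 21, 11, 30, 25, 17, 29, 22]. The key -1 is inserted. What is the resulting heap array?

append -1 at index 12 → [1, 6, 7, 20, 16, 21, 11, 30, 25, 17, 29, 22, -1]
-1 < parent 21 at index 5, swap → [1, 6, 7, 20, 16, -1, 11, 30, 25, 17, 29, 22, 21]
-1 < parent 7 at index 2, swap → [1, 6, -1, 20, 16, 7, 11, 30, 25, 17, 29, 22, 21]
-1 < parent 1 at index 0, swap → [-1, 6, 1, 20, 16, 7, 11, 30, 25, 17, 29, 22, 21]

[-1, 6, 1, 20, 16, 7, 11, 30, 25, 17, 29, 22, 21]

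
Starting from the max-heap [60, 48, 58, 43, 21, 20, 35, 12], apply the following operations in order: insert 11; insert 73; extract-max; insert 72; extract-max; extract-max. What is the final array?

[58, 48, 35, 43, 21, 20, 11, 12]

insert 11:
  append 11 at index 8 → [60, 48, 58, 43, 21, 20, 35, 12, 11] (no swap needed)
insert 73:
  append 73 at index 9 → [60, 48, 58, 43, 21, 20, 35, 12, 11, 73]
  73 > parent 21 at index 4, swap → [60, 48, 58, 43, 73, 20, 35, 12, 11, 21]
  73 > parent 48 at index 1, swap → [60, 73, 58, 43, 48, 20, 35, 12, 11, 21]
  73 > parent 60 at index 0, swap → [73, 60, 58, 43, 48, 20, 35, 12, 11, 21]
extract-max → returns 73:
  remove root 73; move last element 21 to root → [21, 60, 58, 43, 48, 20, 35, 12, 11]
  21 vs larger child 60 at index 1, swap → [60, 21, 58, 43, 48, 20, 35, 12, 11]
  21 vs larger child 48 at index 4, swap → [60, 48, 58, 43, 21, 20, 35, 12, 11]
insert 72:
  append 72 at index 9 → [60, 48, 58, 43, 21, 20, 35, 12, 11, 72]
  72 > parent 21 at index 4, swap → [60, 48, 58, 43, 72, 20, 35, 12, 11, 21]
  72 > parent 48 at index 1, swap → [60, 72, 58, 43, 48, 20, 35, 12, 11, 21]
  72 > parent 60 at index 0, swap → [72, 60, 58, 43, 48, 20, 35, 12, 11, 21]
extract-max → returns 72:
  remove root 72; move last element 21 to root → [21, 60, 58, 43, 48, 20, 35, 12, 11]
  21 vs larger child 60 at index 1, swap → [60, 21, 58, 43, 48, 20, 35, 12, 11]
  21 vs larger child 48 at index 4, swap → [60, 48, 58, 43, 21, 20, 35, 12, 11]
extract-max → returns 60:
  remove root 60; move last element 11 to root → [11, 48, 58, 43, 21, 20, 35, 12]
  11 vs larger child 58 at index 2, swap → [58, 48, 11, 43, 21, 20, 35, 12]
  11 vs larger child 35 at index 6, swap → [58, 48, 35, 43, 21, 20, 11, 12]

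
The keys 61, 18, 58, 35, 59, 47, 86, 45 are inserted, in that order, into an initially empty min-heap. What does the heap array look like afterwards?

[18, 35, 47, 45, 59, 58, 86, 61]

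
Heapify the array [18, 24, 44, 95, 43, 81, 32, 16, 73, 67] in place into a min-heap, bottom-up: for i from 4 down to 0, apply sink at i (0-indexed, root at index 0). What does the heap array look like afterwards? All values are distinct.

sift down from index 4: already satisfies heap property
sift down from index 3:
  95 vs smaller child 16 at index 7, swap → [18, 24, 44, 16, 43, 81, 32, 95, 73, 67]
sift down from index 2:
  44 vs smaller child 32 at index 6, swap → [18, 24, 32, 16, 43, 81, 44, 95, 73, 67]
sift down from index 1:
  24 vs smaller child 16 at index 3, swap → [18, 16, 32, 24, 43, 81, 44, 95, 73, 67]
sift down from index 0:
  18 vs smaller child 16 at index 1, swap → [16, 18, 32, 24, 43, 81, 44, 95, 73, 67]

[16, 18, 32, 24, 43, 81, 44, 95, 73, 67]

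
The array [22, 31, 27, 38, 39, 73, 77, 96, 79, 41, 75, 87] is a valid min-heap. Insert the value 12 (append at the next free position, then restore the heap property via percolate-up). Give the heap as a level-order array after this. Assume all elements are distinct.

append 12 at index 12 → [22, 31, 27, 38, 39, 73, 77, 96, 79, 41, 75, 87, 12]
12 < parent 73 at index 5, swap → [22, 31, 27, 38, 39, 12, 77, 96, 79, 41, 75, 87, 73]
12 < parent 27 at index 2, swap → [22, 31, 12, 38, 39, 27, 77, 96, 79, 41, 75, 87, 73]
12 < parent 22 at index 0, swap → [12, 31, 22, 38, 39, 27, 77, 96, 79, 41, 75, 87, 73]

[12, 31, 22, 38, 39, 27, 77, 96, 79, 41, 75, 87, 73]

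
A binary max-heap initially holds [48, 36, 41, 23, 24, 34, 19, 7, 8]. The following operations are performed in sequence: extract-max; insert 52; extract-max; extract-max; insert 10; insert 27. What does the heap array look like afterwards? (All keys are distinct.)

[36, 27, 34, 24, 7, 8, 19, 10, 23]

extract-max → returns 48:
  remove root 48; move last element 8 to root → [8, 36, 41, 23, 24, 34, 19, 7]
  8 vs larger child 41 at index 2, swap → [41, 36, 8, 23, 24, 34, 19, 7]
  8 vs larger child 34 at index 5, swap → [41, 36, 34, 23, 24, 8, 19, 7]
insert 52:
  append 52 at index 8 → [41, 36, 34, 23, 24, 8, 19, 7, 52]
  52 > parent 23 at index 3, swap → [41, 36, 34, 52, 24, 8, 19, 7, 23]
  52 > parent 36 at index 1, swap → [41, 52, 34, 36, 24, 8, 19, 7, 23]
  52 > parent 41 at index 0, swap → [52, 41, 34, 36, 24, 8, 19, 7, 23]
extract-max → returns 52:
  remove root 52; move last element 23 to root → [23, 41, 34, 36, 24, 8, 19, 7]
  23 vs larger child 41 at index 1, swap → [41, 23, 34, 36, 24, 8, 19, 7]
  23 vs larger child 36 at index 3, swap → [41, 36, 34, 23, 24, 8, 19, 7]
extract-max → returns 41:
  remove root 41; move last element 7 to root → [7, 36, 34, 23, 24, 8, 19]
  7 vs larger child 36 at index 1, swap → [36, 7, 34, 23, 24, 8, 19]
  7 vs larger child 24 at index 4, swap → [36, 24, 34, 23, 7, 8, 19]
insert 10:
  append 10 at index 7 → [36, 24, 34, 23, 7, 8, 19, 10] (no swap needed)
insert 27:
  append 27 at index 8 → [36, 24, 34, 23, 7, 8, 19, 10, 27]
  27 > parent 23 at index 3, swap → [36, 24, 34, 27, 7, 8, 19, 10, 23]
  27 > parent 24 at index 1, swap → [36, 27, 34, 24, 7, 8, 19, 10, 23]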